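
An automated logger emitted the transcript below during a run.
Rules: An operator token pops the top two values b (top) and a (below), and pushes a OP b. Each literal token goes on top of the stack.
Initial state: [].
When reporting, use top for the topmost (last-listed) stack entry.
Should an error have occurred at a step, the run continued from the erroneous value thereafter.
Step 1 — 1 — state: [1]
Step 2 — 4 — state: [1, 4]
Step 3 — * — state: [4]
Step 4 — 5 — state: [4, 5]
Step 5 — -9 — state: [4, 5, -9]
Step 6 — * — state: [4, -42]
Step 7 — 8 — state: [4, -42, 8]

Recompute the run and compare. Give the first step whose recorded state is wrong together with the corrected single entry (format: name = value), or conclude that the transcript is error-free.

1. push 1: top = 1 (in agreement)
2. push 4: top = 4 (same as recorded)
3. 1 * 4 = 4 (agrees with the transcript)
4. push 5: top = 5 (checks out)
5. push -9: top = -9 (same as recorded)
6. 5 * -9 = -45 (the transcript has a different value)
First incorrect step: 6; the correct value is top = -45.

step 6, top = -45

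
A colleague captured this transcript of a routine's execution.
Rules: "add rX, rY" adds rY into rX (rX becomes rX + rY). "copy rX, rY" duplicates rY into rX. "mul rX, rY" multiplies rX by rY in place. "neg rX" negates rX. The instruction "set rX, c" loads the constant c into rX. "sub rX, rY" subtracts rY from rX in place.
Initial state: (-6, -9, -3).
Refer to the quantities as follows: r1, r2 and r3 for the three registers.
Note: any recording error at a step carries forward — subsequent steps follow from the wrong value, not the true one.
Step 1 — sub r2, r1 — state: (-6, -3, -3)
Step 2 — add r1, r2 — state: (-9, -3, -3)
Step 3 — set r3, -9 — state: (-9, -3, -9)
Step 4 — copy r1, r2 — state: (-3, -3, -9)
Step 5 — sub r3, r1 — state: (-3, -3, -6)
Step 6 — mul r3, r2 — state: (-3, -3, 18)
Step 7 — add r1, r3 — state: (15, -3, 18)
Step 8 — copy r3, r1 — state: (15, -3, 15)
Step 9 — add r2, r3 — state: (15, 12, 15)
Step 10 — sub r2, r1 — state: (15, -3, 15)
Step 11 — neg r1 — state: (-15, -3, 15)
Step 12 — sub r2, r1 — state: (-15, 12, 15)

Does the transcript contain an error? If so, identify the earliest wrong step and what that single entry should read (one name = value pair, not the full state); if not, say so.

no error

Recomputing the run from the initial state:
step 1: r1 = -6, r2 = -3, r3 = -3
step 2: r1 = -9, r2 = -3, r3 = -3
step 3: r1 = -9, r2 = -3, r3 = -9
step 4: r1 = -3, r2 = -3, r3 = -9
step 5: r1 = -3, r2 = -3, r3 = -6
step 6: r1 = -3, r2 = -3, r3 = 18
step 7: r1 = 15, r2 = -3, r3 = 18
step 8: r1 = 15, r2 = -3, r3 = 15
step 9: r1 = 15, r2 = 12, r3 = 15
step 10: r1 = 15, r2 = -3, r3 = 15
step 11: r1 = -15, r2 = -3, r3 = 15
step 12: r1 = -15, r2 = 12, r3 = 15
This matches the transcript at every step.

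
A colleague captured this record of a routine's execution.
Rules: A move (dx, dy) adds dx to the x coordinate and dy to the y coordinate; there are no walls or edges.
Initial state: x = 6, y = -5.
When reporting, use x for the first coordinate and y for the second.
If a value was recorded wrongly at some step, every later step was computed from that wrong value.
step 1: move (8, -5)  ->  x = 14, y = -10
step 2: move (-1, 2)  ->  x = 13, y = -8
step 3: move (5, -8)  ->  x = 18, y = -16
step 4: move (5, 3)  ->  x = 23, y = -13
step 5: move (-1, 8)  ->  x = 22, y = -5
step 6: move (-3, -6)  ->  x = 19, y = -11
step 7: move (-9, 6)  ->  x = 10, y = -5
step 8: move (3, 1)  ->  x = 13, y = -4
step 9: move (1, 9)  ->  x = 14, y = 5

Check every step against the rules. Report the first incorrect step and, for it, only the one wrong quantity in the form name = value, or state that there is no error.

no error

1. x = 6 + (8) = 14, y = -5 + (-5) = -10 (agrees with the record)
2. x = 14 + (-1) = 13, y = -10 + (2) = -8 (consistent with the record)
3. x = 13 + (5) = 18, y = -8 + (-8) = -16 (verified)
4. x = 18 + (5) = 23, y = -16 + (3) = -13 (consistent with the record)
5. x = 23 + (-1) = 22, y = -13 + (8) = -5 (verified)
6. x = 22 + (-3) = 19, y = -5 + (-6) = -11 (confirmed correct)
7. x = 19 + (-9) = 10, y = -11 + (6) = -5 (consistent with the record)
8. x = 10 + (3) = 13, y = -5 + (1) = -4 (same as recorded)
9. x = 13 + (1) = 14, y = -4 + (9) = 5 (same as recorded)
The recomputation confirms every line.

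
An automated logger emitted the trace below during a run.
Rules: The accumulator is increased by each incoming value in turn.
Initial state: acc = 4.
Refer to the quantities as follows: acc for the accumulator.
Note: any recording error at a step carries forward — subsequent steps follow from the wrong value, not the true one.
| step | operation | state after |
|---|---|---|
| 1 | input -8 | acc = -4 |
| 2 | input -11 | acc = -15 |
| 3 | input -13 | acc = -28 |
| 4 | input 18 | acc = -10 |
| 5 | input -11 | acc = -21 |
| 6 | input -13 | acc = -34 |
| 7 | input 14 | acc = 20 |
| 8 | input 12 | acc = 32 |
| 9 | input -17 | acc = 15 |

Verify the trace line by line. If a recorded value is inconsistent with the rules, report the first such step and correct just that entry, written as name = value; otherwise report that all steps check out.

step 7, acc = -20

Recomputing the run from the initial state:
step 1: acc = -4
step 2: acc = -15
step 3: acc = -28
step 4: acc = -10
step 5: acc = -21
step 6: acc = -34
step 7: acc = -20
step 8: acc = -8
step 9: acc = -25
The first disagreement with the trace is at step 7, where the value should be acc = -20.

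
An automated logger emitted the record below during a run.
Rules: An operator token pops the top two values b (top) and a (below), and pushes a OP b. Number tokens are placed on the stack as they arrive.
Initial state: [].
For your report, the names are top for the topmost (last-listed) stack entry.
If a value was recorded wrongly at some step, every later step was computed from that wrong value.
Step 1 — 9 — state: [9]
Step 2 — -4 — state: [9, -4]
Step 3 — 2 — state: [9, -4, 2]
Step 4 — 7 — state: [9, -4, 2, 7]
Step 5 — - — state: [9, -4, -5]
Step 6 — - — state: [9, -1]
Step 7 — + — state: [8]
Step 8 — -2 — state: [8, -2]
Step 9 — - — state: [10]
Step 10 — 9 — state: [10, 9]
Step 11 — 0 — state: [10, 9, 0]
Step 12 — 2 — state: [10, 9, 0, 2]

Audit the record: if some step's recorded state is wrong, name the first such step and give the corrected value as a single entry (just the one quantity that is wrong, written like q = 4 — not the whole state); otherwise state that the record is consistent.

step 6, top = 1

Recomputing the run from the initial state:
step 1: [9]
step 2: [9, -4]
step 3: [9, -4, 2]
step 4: [9, -4, 2, 7]
step 5: [9, -4, -5]
step 6: [9, 1]
step 7: [10]
step 8: [10, -2]
step 9: [12]
step 10: [12, 9]
step 11: [12, 9, 0]
step 12: [12, 9, 0, 2]
The first disagreement with the record is at step 6, where the value should be top = 1.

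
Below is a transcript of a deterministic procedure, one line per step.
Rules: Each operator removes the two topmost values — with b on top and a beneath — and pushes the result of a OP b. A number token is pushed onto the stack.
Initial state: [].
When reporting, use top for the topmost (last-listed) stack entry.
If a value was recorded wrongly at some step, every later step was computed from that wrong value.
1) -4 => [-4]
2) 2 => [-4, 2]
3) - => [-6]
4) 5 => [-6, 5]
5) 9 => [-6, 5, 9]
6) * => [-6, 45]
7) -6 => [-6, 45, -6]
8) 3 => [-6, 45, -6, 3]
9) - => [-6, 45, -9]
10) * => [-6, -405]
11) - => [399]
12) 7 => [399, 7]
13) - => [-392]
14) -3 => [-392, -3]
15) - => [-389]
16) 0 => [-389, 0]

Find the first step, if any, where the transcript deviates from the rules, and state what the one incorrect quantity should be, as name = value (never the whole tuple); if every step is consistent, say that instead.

step 13, top = 392

step 1: push -4: top = -4 -> consistent with the transcript
step 2: push 2: top = 2 -> in agreement
step 3: -4 - 2 = -6 -> no discrepancy
step 4: push 5: top = 5 -> matches
step 5: push 9: top = 9 -> confirmed correct
step 6: 5 * 9 = 45 -> matches
step 7: push -6: top = -6 -> agrees with the transcript
step 8: push 3: top = 3 -> confirmed correct
step 9: -6 - 3 = -9 -> exactly as logged
step 10: 45 * -9 = -405 -> confirmed correct
step 11: -6 - -405 = 399 -> in agreement
step 12: push 7: top = 7 -> in agreement
step 13: 399 - 7 = 392 -> the transcript has a different value
Step 13 is the first one off; corrected, top = 392.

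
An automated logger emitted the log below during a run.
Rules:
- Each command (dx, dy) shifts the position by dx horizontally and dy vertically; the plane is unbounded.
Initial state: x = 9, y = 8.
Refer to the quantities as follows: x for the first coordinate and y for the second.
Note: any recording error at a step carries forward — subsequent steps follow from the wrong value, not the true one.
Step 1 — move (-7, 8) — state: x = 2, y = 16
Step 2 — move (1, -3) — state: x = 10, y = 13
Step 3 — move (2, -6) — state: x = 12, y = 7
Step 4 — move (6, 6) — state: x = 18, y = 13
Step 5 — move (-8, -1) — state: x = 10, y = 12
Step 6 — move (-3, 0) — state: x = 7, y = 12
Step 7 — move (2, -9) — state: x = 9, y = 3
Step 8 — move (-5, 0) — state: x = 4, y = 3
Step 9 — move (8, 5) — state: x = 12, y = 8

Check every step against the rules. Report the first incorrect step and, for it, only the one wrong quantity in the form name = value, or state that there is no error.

step 2, x = 3

1. x = 9 + (-7) = 2, y = 8 + (8) = 16 (no discrepancy)
2. x = 2 + (1) = 3, y = 16 + (-3) = 13 (first mismatch against the log)
First deviation found at step 2; the corrected entry is x = 3.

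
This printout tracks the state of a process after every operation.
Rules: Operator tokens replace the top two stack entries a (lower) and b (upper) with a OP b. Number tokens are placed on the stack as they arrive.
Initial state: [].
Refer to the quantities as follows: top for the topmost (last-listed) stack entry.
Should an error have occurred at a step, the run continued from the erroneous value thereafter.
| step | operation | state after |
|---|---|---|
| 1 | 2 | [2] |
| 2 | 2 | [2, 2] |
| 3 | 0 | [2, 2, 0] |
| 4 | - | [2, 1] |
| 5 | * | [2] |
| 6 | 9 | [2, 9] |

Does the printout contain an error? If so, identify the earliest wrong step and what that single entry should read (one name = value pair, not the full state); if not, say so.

step 1: push 2: top = 2 -> matches
step 2: push 2: top = 2 -> same as recorded
step 3: push 0: top = 0 -> in agreement
step 4: 2 - 0 = 2 -> the recorded entry deviates here
That makes step 4 the first incorrect line — top = 2 is what it should show.

step 4, top = 2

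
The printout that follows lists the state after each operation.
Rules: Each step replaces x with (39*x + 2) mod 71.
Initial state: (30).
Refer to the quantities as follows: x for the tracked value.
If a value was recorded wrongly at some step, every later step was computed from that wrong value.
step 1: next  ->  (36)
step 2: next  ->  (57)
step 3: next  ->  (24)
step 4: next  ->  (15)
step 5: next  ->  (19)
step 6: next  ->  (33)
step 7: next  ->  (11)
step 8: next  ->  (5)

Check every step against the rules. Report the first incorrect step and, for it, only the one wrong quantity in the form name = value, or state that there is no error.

Recomputing the run from the initial state:
step 1: x = 36
step 2: x = 57
step 3: x = 24
step 4: x = 15
step 5: x = 19
step 6: x = 33
step 7: x = 11
step 8: x = 5
This matches the printout at every step.

no error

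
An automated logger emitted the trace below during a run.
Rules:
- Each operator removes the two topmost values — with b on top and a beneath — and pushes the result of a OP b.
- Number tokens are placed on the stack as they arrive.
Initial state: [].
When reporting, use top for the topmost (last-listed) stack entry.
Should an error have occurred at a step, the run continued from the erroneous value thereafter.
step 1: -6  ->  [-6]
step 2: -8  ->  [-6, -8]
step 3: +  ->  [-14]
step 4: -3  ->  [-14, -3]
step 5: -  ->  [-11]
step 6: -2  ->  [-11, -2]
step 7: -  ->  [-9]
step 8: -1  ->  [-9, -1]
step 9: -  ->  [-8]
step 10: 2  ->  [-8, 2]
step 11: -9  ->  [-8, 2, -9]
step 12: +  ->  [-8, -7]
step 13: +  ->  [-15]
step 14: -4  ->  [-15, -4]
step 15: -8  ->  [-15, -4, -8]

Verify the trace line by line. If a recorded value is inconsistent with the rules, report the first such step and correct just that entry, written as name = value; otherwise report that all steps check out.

Recomputing the run from the initial state:
step 1: [-6]
step 2: [-6, -8]
step 3: [-14]
step 4: [-14, -3]
step 5: [-11]
step 6: [-11, -2]
step 7: [-9]
step 8: [-9, -1]
step 9: [-8]
step 10: [-8, 2]
step 11: [-8, 2, -9]
step 12: [-8, -7]
step 13: [-15]
step 14: [-15, -4]
step 15: [-15, -4, -8]
This matches the trace at every step.

no error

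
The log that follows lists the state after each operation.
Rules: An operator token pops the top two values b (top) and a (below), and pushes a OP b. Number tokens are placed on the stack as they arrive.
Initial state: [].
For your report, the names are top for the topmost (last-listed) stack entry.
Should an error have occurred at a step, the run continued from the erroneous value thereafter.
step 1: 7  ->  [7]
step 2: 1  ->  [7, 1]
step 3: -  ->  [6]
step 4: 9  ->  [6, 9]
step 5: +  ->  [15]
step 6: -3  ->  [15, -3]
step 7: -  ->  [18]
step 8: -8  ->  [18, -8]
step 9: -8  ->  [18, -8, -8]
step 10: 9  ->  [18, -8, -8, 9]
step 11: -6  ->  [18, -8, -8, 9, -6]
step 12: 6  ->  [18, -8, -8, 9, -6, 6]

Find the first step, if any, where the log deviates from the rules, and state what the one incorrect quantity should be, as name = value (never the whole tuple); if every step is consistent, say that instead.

no error

Step 1: push 7: top = 7 — in agreement.
Step 2: push 1: top = 1 — matches.
Step 3: 7 - 1 = 6 — checks out.
Step 4: push 9: top = 9 — matches.
Step 5: 6 + 9 = 15 — agrees with the log.
Step 6: push -3: top = -3 — verified.
Step 7: 15 - -3 = 18 — agrees with the log.
Step 8: push -8: top = -8 — same as recorded.
Step 9: push -8: top = -8 — in agreement.
Step 10: push 9: top = 9 — confirmed correct.
Step 11: push -6: top = -6 — no discrepancy.
Step 12: push 6: top = 6 — confirmed correct.
Every step is consistent.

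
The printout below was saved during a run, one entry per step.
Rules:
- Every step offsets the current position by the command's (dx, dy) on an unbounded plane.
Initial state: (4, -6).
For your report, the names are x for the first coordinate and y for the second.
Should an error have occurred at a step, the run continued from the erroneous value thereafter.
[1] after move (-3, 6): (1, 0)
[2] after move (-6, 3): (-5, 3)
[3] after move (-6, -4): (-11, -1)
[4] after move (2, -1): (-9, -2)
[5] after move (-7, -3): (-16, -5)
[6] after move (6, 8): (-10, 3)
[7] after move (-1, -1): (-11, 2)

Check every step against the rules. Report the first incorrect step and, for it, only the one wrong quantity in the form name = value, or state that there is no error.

Step 1: x = 4 + (-3) = 1, y = -6 + (6) = 0 — checks out.
Step 2: x = 1 + (-6) = -5, y = 0 + (3) = 3 — matches.
Step 3: x = -5 + (-6) = -11, y = 3 + (-4) = -1 — matches.
Step 4: x = -11 + (2) = -9, y = -1 + (-1) = -2 — exactly as logged.
Step 5: x = -9 + (-7) = -16, y = -2 + (-3) = -5 — agrees with the printout.
Step 6: x = -16 + (6) = -10, y = -5 + (8) = 3 — same as recorded.
Step 7: x = -10 + (-1) = -11, y = 3 + (-1) = 2 — same as recorded.
The recomputation confirms every line.

no error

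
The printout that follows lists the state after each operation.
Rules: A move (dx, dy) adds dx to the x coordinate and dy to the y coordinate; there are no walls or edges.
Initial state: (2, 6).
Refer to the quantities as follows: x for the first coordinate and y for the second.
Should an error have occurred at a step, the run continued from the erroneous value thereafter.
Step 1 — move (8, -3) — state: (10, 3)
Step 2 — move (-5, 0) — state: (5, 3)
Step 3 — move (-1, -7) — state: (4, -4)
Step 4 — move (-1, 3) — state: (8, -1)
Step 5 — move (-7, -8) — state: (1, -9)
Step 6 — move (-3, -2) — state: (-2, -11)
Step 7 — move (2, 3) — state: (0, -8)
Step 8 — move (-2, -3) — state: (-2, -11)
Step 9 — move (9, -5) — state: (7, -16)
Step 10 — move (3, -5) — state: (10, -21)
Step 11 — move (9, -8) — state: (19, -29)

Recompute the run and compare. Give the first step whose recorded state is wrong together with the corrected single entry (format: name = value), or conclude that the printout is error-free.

Recomputing the run from the initial state:
step 1: x = 10, y = 3
step 2: x = 5, y = 3
step 3: x = 4, y = -4
step 4: x = 3, y = -1
step 5: x = -4, y = -9
step 6: x = -7, y = -11
step 7: x = -5, y = -8
step 8: x = -7, y = -11
step 9: x = 2, y = -16
step 10: x = 5, y = -21
step 11: x = 14, y = -29
The first disagreement with the printout is at step 4, where the value should be x = 3.

step 4, x = 3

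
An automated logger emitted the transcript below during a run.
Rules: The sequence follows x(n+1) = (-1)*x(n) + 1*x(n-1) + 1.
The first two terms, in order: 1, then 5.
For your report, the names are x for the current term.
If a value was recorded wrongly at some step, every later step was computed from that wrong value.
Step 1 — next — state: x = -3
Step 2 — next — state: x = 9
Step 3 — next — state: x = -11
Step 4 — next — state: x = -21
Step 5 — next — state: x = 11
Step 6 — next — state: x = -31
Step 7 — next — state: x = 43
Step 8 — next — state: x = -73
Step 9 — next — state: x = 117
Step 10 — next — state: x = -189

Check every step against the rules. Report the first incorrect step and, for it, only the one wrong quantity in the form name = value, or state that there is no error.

step 4, x = 21

Step 1: x = -1*(5) + (1)*(1) + (1) = -3 — in agreement.
Step 2: x = -1*(-3) + (1)*(5) + (1) = 9 — no discrepancy.
Step 3: x = -1*(9) + (1)*(-3) + (1) = -11 — verified.
Step 4: x = -1*(-11) + (1)*(9) + (1) = 21 — first mismatch against the transcript.
First incorrect step: 4; the correct value is x = 21.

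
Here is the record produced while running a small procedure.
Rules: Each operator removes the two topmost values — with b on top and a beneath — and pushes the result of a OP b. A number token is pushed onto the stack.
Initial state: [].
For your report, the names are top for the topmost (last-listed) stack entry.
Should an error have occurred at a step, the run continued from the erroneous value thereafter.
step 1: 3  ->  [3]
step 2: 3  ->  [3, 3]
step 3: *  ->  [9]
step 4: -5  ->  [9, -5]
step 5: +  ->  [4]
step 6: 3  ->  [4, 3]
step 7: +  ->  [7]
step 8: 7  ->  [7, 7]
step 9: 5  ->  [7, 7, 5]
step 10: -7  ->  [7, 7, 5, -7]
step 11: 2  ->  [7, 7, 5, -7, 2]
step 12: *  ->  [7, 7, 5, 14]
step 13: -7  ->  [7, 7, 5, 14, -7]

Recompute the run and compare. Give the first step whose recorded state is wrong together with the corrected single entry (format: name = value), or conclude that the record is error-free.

1. push 3: top = 3 (in agreement)
2. push 3: top = 3 (consistent with the record)
3. 3 * 3 = 9 (verified)
4. push -5: top = -5 (same as recorded)
5. 9 + -5 = 4 (consistent with the record)
6. push 3: top = 3 (verified)
7. 4 + 3 = 7 (matches)
8. push 7: top = 7 (agrees with the record)
9. push 5: top = 5 (in agreement)
10. push -7: top = -7 (no discrepancy)
11. push 2: top = 2 (confirmed correct)
12. -7 * 2 = -14 (not what was recorded)
The audit stops at step 12: the recorded entry is wrong and should be top = -14.

step 12, top = -14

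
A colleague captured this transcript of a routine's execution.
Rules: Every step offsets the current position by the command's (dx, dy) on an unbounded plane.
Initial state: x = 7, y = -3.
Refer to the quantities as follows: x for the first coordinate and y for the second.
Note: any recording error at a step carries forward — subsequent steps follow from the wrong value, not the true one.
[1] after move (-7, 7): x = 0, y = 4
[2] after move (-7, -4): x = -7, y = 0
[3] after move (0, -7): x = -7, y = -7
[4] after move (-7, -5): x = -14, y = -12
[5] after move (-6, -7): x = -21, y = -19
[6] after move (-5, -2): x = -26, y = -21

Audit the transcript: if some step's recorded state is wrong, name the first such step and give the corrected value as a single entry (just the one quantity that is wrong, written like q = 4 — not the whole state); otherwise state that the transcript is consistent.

step 5, x = -20

Recomputing the run from the initial state:
step 1: x = 0, y = 4
step 2: x = -7, y = 0
step 3: x = -7, y = -7
step 4: x = -14, y = -12
step 5: x = -20, y = -19
step 6: x = -25, y = -21
The first disagreement with the transcript is at step 5, where the value should be x = -20.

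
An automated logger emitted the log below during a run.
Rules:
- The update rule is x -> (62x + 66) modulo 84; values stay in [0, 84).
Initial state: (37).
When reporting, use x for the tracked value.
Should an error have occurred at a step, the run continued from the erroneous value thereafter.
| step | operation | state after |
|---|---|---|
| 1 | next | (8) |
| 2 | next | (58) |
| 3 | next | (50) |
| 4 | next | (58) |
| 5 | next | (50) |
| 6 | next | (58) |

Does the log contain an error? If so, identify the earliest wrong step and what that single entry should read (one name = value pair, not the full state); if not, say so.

Step 1: x = (62*37 + 66) mod 84 = 8 — consistent with the log.
Step 2: x = (62*8 + 66) mod 84 = 58 — matches.
Step 3: x = (62*58 + 66) mod 84 = 50 — checks out.
Step 4: x = (62*50 + 66) mod 84 = 58 — no discrepancy.
Step 5: x = (62*58 + 66) mod 84 = 50 — consistent with the log.
Step 6: x = (62*50 + 66) mod 84 = 58 — checks out.
The recomputation confirms every line.

no error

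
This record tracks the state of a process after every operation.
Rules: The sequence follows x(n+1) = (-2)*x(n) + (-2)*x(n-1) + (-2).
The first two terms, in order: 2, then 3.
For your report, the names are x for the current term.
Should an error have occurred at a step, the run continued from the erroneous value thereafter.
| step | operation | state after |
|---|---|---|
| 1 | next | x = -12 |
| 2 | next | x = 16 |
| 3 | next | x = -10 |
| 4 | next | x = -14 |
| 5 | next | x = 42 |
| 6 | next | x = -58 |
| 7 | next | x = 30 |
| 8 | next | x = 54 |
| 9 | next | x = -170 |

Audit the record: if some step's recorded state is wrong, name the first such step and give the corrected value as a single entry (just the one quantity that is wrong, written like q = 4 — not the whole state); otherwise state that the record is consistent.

Recomputing the run from the initial state:
step 1: x = -12
step 2: x = 16
step 3: x = -10
step 4: x = -14
step 5: x = 46
step 6: x = -66
step 7: x = 38
step 8: x = 54
step 9: x = -186
The first disagreement with the record is at step 5, where the value should be x = 46.

step 5, x = 46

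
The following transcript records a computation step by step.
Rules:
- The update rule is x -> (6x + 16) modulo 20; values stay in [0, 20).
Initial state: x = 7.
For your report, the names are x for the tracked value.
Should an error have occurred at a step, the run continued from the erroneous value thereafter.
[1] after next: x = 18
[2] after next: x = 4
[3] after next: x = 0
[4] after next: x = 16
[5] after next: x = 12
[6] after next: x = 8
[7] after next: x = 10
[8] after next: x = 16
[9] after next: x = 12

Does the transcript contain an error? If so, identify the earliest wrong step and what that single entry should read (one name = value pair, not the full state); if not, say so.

1. x = (6*7 + 16) mod 20 = 18 (verified)
2. x = (6*18 + 16) mod 20 = 4 (agrees with the transcript)
3. x = (6*4 + 16) mod 20 = 0 (consistent with the transcript)
4. x = (6*0 + 16) mod 20 = 16 (checks out)
5. x = (6*16 + 16) mod 20 = 12 (matches)
6. x = (6*12 + 16) mod 20 = 8 (same as recorded)
7. x = (6*8 + 16) mod 20 = 4 (the entry is off here)
That makes step 7 the first incorrect line — x = 4 is what it should show.

step 7, x = 4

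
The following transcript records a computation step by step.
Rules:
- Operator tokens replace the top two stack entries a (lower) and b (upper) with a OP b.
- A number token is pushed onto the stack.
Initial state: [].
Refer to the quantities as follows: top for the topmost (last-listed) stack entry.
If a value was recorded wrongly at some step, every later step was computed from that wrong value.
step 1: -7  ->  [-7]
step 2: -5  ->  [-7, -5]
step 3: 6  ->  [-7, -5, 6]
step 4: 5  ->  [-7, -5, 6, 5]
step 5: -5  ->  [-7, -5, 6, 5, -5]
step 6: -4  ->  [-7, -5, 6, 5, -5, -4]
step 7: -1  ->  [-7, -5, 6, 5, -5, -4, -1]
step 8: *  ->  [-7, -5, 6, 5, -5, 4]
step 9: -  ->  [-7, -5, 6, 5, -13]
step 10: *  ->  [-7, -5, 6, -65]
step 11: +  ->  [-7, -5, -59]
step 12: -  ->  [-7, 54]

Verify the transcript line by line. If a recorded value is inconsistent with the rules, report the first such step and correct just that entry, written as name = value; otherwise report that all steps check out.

step 1: push -7: top = -7 -> confirmed correct
step 2: push -5: top = -5 -> verified
step 3: push 6: top = 6 -> same as recorded
step 4: push 5: top = 5 -> exactly as logged
step 5: push -5: top = -5 -> matches
step 6: push -4: top = -4 -> checks out
step 7: push -1: top = -1 -> confirmed correct
step 8: -4 * -1 = 4 -> same as recorded
step 9: -5 - 4 = -9 -> this is not what the transcript shows
First deviation found at step 9; the corrected entry is top = -9.

step 9, top = -9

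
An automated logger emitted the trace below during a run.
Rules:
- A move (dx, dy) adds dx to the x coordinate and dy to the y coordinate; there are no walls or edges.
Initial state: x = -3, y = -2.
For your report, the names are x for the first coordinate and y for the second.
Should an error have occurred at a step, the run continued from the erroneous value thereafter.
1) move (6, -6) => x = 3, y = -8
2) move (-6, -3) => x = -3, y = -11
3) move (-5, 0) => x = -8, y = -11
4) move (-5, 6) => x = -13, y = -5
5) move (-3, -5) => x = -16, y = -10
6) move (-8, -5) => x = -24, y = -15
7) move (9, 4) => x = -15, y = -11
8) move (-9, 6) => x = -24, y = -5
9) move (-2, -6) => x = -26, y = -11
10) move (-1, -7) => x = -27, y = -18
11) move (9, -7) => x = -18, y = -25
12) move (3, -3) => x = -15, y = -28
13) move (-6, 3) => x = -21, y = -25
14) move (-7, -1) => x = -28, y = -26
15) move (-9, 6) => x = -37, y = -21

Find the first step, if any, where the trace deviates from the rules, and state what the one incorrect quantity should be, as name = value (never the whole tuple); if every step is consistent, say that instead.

Recomputing the run from the initial state:
step 1: x = 3, y = -8
step 2: x = -3, y = -11
step 3: x = -8, y = -11
step 4: x = -13, y = -5
step 5: x = -16, y = -10
step 6: x = -24, y = -15
step 7: x = -15, y = -11
step 8: x = -24, y = -5
step 9: x = -26, y = -11
step 10: x = -27, y = -18
step 11: x = -18, y = -25
step 12: x = -15, y = -28
step 13: x = -21, y = -25
step 14: x = -28, y = -26
step 15: x = -37, y = -20
The first disagreement with the trace is at step 15, where the value should be y = -20.

step 15, y = -20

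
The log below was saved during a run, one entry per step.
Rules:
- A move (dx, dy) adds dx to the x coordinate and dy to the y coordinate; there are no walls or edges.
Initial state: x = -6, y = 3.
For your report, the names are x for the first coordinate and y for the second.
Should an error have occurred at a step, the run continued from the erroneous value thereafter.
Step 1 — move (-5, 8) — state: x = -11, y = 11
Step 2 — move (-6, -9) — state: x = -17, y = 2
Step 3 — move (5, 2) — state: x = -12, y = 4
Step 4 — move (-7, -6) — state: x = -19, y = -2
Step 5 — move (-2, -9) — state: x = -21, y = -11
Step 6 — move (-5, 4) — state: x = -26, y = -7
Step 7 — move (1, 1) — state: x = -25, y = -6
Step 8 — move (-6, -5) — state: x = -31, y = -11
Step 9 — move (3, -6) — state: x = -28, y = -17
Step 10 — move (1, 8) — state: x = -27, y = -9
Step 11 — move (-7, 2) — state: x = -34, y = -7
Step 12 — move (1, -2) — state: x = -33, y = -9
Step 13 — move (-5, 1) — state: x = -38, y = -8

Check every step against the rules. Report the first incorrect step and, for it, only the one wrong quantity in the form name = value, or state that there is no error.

no error

Step 1: x = -6 + (-5) = -11, y = 3 + (8) = 11 — agrees with the log.
Step 2: x = -11 + (-6) = -17, y = 11 + (-9) = 2 — checks out.
Step 3: x = -17 + (5) = -12, y = 2 + (2) = 4 — confirmed correct.
Step 4: x = -12 + (-7) = -19, y = 4 + (-6) = -2 — agrees with the log.
Step 5: x = -19 + (-2) = -21, y = -2 + (-9) = -11 — verified.
Step 6: x = -21 + (-5) = -26, y = -11 + (4) = -7 — matches.
Step 7: x = -26 + (1) = -25, y = -7 + (1) = -6 — checks out.
Step 8: x = -25 + (-6) = -31, y = -6 + (-5) = -11 — same as recorded.
Step 9: x = -31 + (3) = -28, y = -11 + (-6) = -17 — no discrepancy.
Step 10: x = -28 + (1) = -27, y = -17 + (8) = -9 — verified.
Step 11: x = -27 + (-7) = -34, y = -9 + (2) = -7 — verified.
Step 12: x = -34 + (1) = -33, y = -7 + (-2) = -9 — agrees with the log.
Step 13: x = -33 + (-5) = -38, y = -9 + (1) = -8 — checks out.
All entries verified; no error found.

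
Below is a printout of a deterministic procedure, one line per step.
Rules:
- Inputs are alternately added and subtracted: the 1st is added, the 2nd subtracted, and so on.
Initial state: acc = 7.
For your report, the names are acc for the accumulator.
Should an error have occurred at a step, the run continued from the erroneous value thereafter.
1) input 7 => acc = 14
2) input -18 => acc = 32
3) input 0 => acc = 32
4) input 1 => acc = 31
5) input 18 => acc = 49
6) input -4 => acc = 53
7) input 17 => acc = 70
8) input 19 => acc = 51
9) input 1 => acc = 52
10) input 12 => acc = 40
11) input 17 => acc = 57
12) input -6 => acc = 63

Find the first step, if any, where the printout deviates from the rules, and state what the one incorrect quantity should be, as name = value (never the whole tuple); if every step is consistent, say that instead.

no error

Step 1: acc = 7 + 7 = 14 — agrees with the printout.
Step 2: acc = 14 - -18 = 32 — in agreement.
Step 3: acc = 32 + 0 = 32 — agrees with the printout.
Step 4: acc = 32 - 1 = 31 — checks out.
Step 5: acc = 31 + 18 = 49 — verified.
Step 6: acc = 49 - -4 = 53 — verified.
Step 7: acc = 53 + 17 = 70 — exactly as logged.
Step 8: acc = 70 - 19 = 51 — confirmed correct.
Step 9: acc = 51 + 1 = 52 — in agreement.
Step 10: acc = 52 - 12 = 40 — agrees with the printout.
Step 11: acc = 40 + 17 = 57 — exactly as logged.
Step 12: acc = 57 - -6 = 63 — agrees with the printout.
The recomputation confirms every line.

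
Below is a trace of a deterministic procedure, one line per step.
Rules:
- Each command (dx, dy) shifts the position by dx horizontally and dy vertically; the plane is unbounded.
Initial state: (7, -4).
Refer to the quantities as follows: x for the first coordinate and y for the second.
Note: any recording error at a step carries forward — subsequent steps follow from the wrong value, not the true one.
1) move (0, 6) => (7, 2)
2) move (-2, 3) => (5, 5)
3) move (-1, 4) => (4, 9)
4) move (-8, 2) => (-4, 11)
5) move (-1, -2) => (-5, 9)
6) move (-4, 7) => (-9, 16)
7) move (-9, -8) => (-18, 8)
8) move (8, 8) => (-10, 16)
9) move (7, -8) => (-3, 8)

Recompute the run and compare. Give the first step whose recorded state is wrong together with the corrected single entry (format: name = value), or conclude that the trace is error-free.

1. x = 7 + (0) = 7, y = -4 + (6) = 2 (matches)
2. x = 7 + (-2) = 5, y = 2 + (3) = 5 (matches)
3. x = 5 + (-1) = 4, y = 5 + (4) = 9 (consistent with the trace)
4. x = 4 + (-8) = -4, y = 9 + (2) = 11 (consistent with the trace)
5. x = -4 + (-1) = -5, y = 11 + (-2) = 9 (same as recorded)
6. x = -5 + (-4) = -9, y = 9 + (7) = 16 (exactly as logged)
7. x = -9 + (-9) = -18, y = 16 + (-8) = 8 (confirmed correct)
8. x = -18 + (8) = -10, y = 8 + (8) = 16 (same as recorded)
9. x = -10 + (7) = -3, y = 16 + (-8) = 8 (checks out)
Each recorded entry agrees with the recomputation.

no error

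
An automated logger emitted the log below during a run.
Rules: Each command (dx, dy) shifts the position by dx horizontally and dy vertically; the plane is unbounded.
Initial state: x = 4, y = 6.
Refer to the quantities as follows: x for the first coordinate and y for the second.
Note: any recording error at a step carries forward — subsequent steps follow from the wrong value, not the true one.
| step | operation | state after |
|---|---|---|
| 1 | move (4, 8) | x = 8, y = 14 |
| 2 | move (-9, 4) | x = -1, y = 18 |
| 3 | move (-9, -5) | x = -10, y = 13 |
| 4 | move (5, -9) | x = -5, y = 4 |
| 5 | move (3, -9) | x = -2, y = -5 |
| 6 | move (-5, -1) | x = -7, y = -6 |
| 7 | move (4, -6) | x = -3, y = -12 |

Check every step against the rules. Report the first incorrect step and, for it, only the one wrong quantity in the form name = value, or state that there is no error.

no error

Step 1: x = 4 + (4) = 8, y = 6 + (8) = 14 — in agreement.
Step 2: x = 8 + (-9) = -1, y = 14 + (4) = 18 — exactly as logged.
Step 3: x = -1 + (-9) = -10, y = 18 + (-5) = 13 — checks out.
Step 4: x = -10 + (5) = -5, y = 13 + (-9) = 4 — no discrepancy.
Step 5: x = -5 + (3) = -2, y = 4 + (-9) = -5 — verified.
Step 6: x = -2 + (-5) = -7, y = -5 + (-1) = -6 — no discrepancy.
Step 7: x = -7 + (4) = -3, y = -6 + (-6) = -12 — verified.
No step deviates from the rules.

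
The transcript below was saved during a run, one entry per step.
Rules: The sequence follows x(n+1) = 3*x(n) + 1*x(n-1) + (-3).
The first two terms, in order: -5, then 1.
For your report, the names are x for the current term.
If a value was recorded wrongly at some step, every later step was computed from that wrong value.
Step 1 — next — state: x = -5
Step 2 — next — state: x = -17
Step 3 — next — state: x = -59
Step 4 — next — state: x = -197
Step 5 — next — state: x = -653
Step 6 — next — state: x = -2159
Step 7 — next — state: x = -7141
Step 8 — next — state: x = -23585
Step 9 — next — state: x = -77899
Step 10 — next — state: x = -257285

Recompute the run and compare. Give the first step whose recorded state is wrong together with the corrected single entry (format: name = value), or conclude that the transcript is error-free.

1. x = 3*(1) + (1)*(-5) + (-3) = -5 (no discrepancy)
2. x = 3*(-5) + (1)*(1) + (-3) = -17 (agrees with the transcript)
3. x = 3*(-17) + (1)*(-5) + (-3) = -59 (in agreement)
4. x = 3*(-59) + (1)*(-17) + (-3) = -197 (no discrepancy)
5. x = 3*(-197) + (1)*(-59) + (-3) = -653 (exactly as logged)
6. x = 3*(-653) + (1)*(-197) + (-3) = -2159 (confirmed correct)
7. x = 3*(-2159) + (1)*(-653) + (-3) = -7133 (first mismatch against the transcript)
So the first discrepancy is step 7, where the right value is x = -7133.

step 7, x = -7133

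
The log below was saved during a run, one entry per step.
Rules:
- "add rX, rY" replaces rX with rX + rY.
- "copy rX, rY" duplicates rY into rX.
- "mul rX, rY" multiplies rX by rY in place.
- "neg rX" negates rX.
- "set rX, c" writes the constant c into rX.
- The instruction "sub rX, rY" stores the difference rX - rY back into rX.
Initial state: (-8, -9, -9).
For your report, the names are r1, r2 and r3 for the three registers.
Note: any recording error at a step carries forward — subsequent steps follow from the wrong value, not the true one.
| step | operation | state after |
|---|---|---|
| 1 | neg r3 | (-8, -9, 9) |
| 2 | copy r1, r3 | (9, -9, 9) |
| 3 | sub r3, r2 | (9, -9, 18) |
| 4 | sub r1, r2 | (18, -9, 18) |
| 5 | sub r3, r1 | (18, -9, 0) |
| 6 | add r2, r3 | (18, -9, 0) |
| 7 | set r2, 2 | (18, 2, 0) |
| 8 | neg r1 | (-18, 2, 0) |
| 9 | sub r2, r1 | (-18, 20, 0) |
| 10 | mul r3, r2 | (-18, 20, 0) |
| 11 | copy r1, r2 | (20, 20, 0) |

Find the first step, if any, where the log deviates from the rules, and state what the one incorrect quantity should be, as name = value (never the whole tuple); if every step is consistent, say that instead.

no error

step 1: r3 = -(-9) = 9 -> checks out
step 2: r1 = 9 -> checks out
step 3: r3 = 9 - -9 = 18 -> no discrepancy
step 4: r1 = 9 - -9 = 18 -> no discrepancy
step 5: r3 = 18 - 18 = 0 -> same as recorded
step 6: r2 = -9 + 0 = -9 -> same as recorded
step 7: r2 = 2 -> agrees with the log
step 8: r1 = -(18) = -18 -> agrees with the log
step 9: r2 = 2 - -18 = 20 -> verified
step 10: r3 = 0 * 20 = 0 -> in agreement
step 11: r1 = 20 -> verified
Each recorded entry agrees with the recomputation.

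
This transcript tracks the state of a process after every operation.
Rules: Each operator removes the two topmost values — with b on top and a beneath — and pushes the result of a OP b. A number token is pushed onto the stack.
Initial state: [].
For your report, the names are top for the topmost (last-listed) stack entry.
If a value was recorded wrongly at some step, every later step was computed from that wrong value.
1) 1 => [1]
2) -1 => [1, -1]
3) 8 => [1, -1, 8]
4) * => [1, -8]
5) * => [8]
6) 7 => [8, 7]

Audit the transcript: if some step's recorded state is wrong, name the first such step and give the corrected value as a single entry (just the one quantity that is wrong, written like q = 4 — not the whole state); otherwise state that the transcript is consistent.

step 5, top = -8

Recomputing the run from the initial state:
step 1: [1]
step 2: [1, -1]
step 3: [1, -1, 8]
step 4: [1, -8]
step 5: [-8]
step 6: [-8, 7]
The first disagreement with the transcript is at step 5, where the value should be top = -8.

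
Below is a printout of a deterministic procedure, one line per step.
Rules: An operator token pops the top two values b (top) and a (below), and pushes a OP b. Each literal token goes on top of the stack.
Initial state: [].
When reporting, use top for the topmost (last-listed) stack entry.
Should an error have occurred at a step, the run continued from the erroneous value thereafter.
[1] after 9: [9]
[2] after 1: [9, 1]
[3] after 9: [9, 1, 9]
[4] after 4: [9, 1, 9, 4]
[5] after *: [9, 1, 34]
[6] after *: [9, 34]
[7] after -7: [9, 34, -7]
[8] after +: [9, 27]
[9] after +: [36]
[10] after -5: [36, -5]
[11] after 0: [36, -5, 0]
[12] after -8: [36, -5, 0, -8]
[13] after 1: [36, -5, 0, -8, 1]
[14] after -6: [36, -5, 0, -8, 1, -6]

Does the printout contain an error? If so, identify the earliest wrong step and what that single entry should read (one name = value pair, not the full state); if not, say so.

step 5, top = 36

Step 1: push 9: top = 9 — verified.
Step 2: push 1: top = 1 — verified.
Step 3: push 9: top = 9 — verified.
Step 4: push 4: top = 4 — checks out.
Step 5: 9 * 4 = 36 — first mismatch against the printout.
That makes step 5 the first incorrect line — top = 36 is what it should show.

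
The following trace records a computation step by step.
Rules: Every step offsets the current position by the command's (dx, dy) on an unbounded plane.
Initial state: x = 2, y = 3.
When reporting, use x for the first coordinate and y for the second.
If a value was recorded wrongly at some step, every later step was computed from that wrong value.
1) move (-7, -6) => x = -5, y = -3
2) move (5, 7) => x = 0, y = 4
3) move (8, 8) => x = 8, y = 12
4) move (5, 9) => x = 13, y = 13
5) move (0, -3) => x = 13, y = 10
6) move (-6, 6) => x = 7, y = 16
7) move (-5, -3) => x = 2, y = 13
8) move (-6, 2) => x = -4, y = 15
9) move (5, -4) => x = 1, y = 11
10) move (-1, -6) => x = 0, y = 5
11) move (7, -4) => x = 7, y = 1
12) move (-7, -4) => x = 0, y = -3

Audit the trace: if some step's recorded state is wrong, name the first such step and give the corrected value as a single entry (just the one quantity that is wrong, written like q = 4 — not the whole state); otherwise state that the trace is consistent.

step 4, y = 21

Recomputing the run from the initial state:
step 1: x = -5, y = -3
step 2: x = 0, y = 4
step 3: x = 8, y = 12
step 4: x = 13, y = 21
step 5: x = 13, y = 18
step 6: x = 7, y = 24
step 7: x = 2, y = 21
step 8: x = -4, y = 23
step 9: x = 1, y = 19
step 10: x = 0, y = 13
step 11: x = 7, y = 9
step 12: x = 0, y = 5
The first disagreement with the trace is at step 4, where the value should be y = 21.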